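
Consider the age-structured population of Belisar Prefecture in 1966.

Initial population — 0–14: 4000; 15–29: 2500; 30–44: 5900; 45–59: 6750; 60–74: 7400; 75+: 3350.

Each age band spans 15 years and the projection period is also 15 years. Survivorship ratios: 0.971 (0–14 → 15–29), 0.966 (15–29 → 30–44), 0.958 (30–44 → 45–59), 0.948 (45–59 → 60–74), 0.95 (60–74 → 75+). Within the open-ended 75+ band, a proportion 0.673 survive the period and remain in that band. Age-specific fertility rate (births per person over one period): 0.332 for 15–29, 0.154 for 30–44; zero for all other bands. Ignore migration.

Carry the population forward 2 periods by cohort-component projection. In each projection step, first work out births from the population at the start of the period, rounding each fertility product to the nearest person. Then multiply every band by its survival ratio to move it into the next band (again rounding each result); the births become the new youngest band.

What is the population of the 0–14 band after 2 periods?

Let band 1 be 0–14 through band 6 = 75+.
After projecting period 1:
Births: 2500 × 0.332 = 830, 5900 × 0.154 = 909 — total 1739
Band 2: 4000 × 0.971 = 3884
Band 3: 2500 × 0.966 = 2415
Band 4: 5900 × 0.958 = 5652
Band 5: 6750 × 0.948 = 6399
Band 6: 7400 × 0.95 + 3350 × 0.673 = 7030 + 2255 = 9285
Population now: 0–14=1739, 15–29=3884, 30–44=2415, 45–59=5652, 60–74=6399, 75+=9285
After projecting period 2:
Births: 3884 × 0.332 = 1289, 2415 × 0.154 = 372 — total 1661
Band 2: 1739 × 0.971 = 1689
Band 3: 3884 × 0.966 = 3752
Band 4: 2415 × 0.958 = 2314
Band 5: 5652 × 0.948 = 5358
Band 6: 6399 × 0.95 + 9285 × 0.673 = 6079 + 6249 = 12328
Population now: 0–14=1661, 15–29=1689, 30–44=3752, 45–59=2314, 60–74=5358, 75+=12328

1661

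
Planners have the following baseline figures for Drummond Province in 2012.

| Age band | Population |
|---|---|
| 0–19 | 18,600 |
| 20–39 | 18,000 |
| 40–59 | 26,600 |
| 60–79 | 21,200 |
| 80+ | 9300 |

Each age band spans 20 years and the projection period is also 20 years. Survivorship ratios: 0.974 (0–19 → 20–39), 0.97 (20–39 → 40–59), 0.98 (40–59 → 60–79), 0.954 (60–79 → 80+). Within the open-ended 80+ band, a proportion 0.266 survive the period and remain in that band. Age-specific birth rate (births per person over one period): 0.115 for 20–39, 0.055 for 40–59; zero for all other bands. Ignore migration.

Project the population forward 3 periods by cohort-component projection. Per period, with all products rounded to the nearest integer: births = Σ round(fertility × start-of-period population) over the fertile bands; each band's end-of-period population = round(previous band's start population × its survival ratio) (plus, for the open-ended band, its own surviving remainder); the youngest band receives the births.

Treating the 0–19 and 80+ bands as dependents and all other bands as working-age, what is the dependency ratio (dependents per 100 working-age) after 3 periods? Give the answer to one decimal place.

Period 1:
Births: 18000 × 0.115 = 2070  |  26600 × 0.055 = 1463 → total 3533
20–39: 18600 × 0.974 = 18116
40–59: 18000 × 0.97 = 17460
60–79: 26600 × 0.98 = 26068
80+: 21200 × 0.954 + 9300 × 0.266 = 20225 + 2474 = 22699
End of period: [3533, 18116, 17460, 26068, 22699]
Period 2:
Births: 18116 × 0.115 = 2083  |  17460 × 0.055 = 960 → total 3043
20–39: 3533 × 0.974 = 3441
40–59: 18116 × 0.97 = 17573
60–79: 17460 × 0.98 = 17111
80+: 26068 × 0.954 + 22699 × 0.266 = 24869 + 6038 = 30907
End of period: [3043, 3441, 17573, 17111, 30907]
Period 3:
Births: 3441 × 0.115 = 396  |  17573 × 0.055 = 967 → total 1363
20–39: 3043 × 0.974 = 2964
40–59: 3441 × 0.97 = 3338
60–79: 17573 × 0.98 = 17222
80+: 17111 × 0.954 + 30907 × 0.266 = 16324 + 8221 = 24545
End of period: [1363, 2964, 3338, 17222, 24545]
Dependents (band 0–19 + band 80+) = 1363 + 24545 = 25908; working-age = 23524; ratio = 25908/23524 × 100 = 110.1

110.1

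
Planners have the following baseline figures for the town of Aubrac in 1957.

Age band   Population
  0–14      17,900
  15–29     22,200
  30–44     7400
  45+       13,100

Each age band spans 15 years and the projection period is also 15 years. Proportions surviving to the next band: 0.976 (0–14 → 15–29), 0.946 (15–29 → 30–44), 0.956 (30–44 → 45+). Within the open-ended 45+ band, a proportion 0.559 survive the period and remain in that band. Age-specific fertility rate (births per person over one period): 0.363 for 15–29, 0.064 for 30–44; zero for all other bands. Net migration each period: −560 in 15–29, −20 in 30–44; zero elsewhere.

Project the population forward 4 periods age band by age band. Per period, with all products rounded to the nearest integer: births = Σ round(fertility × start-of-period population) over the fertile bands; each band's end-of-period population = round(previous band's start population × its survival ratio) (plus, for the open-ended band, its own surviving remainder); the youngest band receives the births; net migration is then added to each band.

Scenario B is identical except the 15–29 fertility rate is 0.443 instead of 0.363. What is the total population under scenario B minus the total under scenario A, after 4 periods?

5401

Numbering the groups 1..4 from youngest to oldest:
After projecting period 1:
Births: 22200 × 0.363 = 8059 ; 7400 × 0.064 = 474 — total 8533
Group 2: 17900 × 0.976 = 17470
Group 3: 22200 × 0.946 = 21001
Group 4: 7400 × 0.956 + 13100 × 0.559 = 7074 + 7323 = 14397
Net migration: Group 2 − 560 → 16910; Group 3 − 20 → 20981
Population now: 0–14=8533, 15–29=16910, 30–44=20981, 45+=14397
After projecting period 2:
Births: 16910 × 0.363 = 6138 ; 20981 × 0.064 = 1343 — total 7481
Group 2: 8533 × 0.976 = 8328
Group 3: 16910 × 0.946 = 15997
Group 4: 20981 × 0.956 + 14397 × 0.559 = 20058 + 8048 = 28106
Net migration: Group 2 − 560 → 7768; Group 3 − 20 → 15977
Population now: 0–14=7481, 15–29=7768, 30–44=15977, 45+=28106
After projecting period 3:
Births: 7768 × 0.363 = 2820 ; 15977 × 0.064 = 1023 — total 3843
Group 2: 7481 × 0.976 = 7301
Group 3: 7768 × 0.946 = 7349
Group 4: 15977 × 0.956 + 28106 × 0.559 = 15274 + 15711 = 30985
Net migration: Group 2 − 560 → 6741; Group 3 − 20 → 7329
Population now: 0–14=3843, 15–29=6741, 30–44=7329, 45+=30985
After projecting period 4:
Births: 6741 × 0.363 = 2447 ; 7329 × 0.064 = 469 — total 2916
Group 2: 3843 × 0.976 = 3751
Group 3: 6741 × 0.946 = 6377
Group 4: 7329 × 0.956 + 30985 × 0.559 = 7007 + 17321 = 24328
Net migration: Group 2 − 560 → 3191; Group 3 − 20 → 6357
Population now: 0–14=2916, 15–29=3191, 30–44=6357, 45+=24328
Scenario A total after 4 periods: 36792
Scenario B projection —
After projecting period 1:
Births: 22200 × 0.443 = 9835 ; 7400 × 0.064 = 474 — total 10309
Group 2: 17900 × 0.976 = 17470
Group 3: 22200 × 0.946 = 21001
Group 4: 7400 × 0.956 + 13100 × 0.559 = 7074 + 7323 = 14397
Net migration: Group 2 − 560 → 16910; Group 3 − 20 → 20981
Population now: 0–14=10309, 15–29=16910, 30–44=20981, 45+=14397
After projecting period 2:
Births: 16910 × 0.443 = 7491 ; 20981 × 0.064 = 1343 — total 8834
Group 2: 10309 × 0.976 = 10062
Group 3: 16910 × 0.946 = 15997
Group 4: 20981 × 0.956 + 14397 × 0.559 = 20058 + 8048 = 28106
Net migration: Group 2 − 560 → 9502; Group 3 − 20 → 15977
Population now: 0–14=8834, 15–29=9502, 30–44=15977, 45+=28106
After projecting period 3:
Births: 9502 × 0.443 = 4209 ; 15977 × 0.064 = 1023 — total 5232
Group 2: 8834 × 0.976 = 8622
Group 3: 9502 × 0.946 = 8989
Group 4: 15977 × 0.956 + 28106 × 0.559 = 15274 + 15711 = 30985
Net migration: Group 2 − 560 → 8062; Group 3 − 20 → 8969
Population now: 0–14=5232, 15–29=8062, 30–44=8969, 45+=30985
After projecting period 4:
Births: 8062 × 0.443 = 3571 ; 8969 × 0.064 = 574 — total 4145
Group 2: 5232 × 0.976 = 5106
Group 3: 8062 × 0.946 = 7627
Group 4: 8969 × 0.956 + 30985 × 0.559 = 8574 + 17321 = 25895
Net migration: Group 2 − 560 → 4546; Group 3 − 20 → 7607
Population now: 0–14=4145, 15–29=4546, 30–44=7607, 45+=25895
Scenario B total after 4 periods: 42193
Difference B − A = 42193 − 36792 = 5401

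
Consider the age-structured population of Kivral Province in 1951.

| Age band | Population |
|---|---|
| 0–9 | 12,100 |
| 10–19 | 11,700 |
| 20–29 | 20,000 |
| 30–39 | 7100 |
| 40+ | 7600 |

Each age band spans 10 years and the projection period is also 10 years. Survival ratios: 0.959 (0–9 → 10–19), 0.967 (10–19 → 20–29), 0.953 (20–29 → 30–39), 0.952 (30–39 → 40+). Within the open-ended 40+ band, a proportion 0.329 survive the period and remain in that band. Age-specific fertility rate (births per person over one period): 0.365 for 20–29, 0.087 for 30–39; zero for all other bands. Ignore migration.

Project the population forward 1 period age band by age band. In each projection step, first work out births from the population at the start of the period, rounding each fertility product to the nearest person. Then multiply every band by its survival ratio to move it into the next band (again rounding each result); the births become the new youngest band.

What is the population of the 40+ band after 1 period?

Numbering the groups 1..5 from youngest to oldest:
Period 1.
Births: 20000 × 0.365 = 7300 ; 7100 × 0.087 = 618 → 7918
Group 2: 12100 × 0.959 = 11604
Group 3: 11700 × 0.967 = 11314
Group 4: 20000 × 0.953 = 19060
Group 5: 7100 × 0.952 + 7600 × 0.329 = 6759 + 2500 = 9259
→ [7918, 11604, 11314, 19060, 9259]

9259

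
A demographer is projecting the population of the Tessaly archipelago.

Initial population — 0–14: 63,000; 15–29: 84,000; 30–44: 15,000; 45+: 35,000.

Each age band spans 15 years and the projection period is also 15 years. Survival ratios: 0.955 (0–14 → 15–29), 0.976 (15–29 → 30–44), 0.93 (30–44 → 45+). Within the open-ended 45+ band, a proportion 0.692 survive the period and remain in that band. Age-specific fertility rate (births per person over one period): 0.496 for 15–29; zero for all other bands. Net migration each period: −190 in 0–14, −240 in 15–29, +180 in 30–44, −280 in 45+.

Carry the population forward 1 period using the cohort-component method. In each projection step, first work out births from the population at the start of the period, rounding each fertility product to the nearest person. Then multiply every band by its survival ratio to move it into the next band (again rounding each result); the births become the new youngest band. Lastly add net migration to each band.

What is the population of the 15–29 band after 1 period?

59925

After projecting period 1:
Births: 84000 * 0.496 = 41664
15–29: 63000 * 0.955 = 60165
30–44: 84000 * 0.976 = 81984
45+: 15000 * 0.93 + 35000 * 0.692 = 13950 + 24220 = 38170
Net migration: 0–14 − 190 → 41474; 15–29 − 240 → 59925; 30–44 + 180 → 82164; 45+ − 280 → 37890
Population now: 0–14=41474, 15–29=59925, 30–44=82164, 45+=37890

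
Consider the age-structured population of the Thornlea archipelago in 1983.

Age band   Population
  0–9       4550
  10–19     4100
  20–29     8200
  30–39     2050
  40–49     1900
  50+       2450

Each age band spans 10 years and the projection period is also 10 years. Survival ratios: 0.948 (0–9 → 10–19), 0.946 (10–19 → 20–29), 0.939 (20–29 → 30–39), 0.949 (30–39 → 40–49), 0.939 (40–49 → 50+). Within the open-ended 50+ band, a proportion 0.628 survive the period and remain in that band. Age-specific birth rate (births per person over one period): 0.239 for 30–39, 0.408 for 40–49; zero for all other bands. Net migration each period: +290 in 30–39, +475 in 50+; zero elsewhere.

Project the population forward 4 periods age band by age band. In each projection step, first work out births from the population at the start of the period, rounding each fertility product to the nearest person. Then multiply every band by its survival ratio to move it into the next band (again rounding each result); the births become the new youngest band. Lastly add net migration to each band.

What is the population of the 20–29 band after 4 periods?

2425

Numbering the groups 1..6 from youngest to oldest:
— Period 1 —
Births: 2050 × 0.239 = 490  |  1900 × 0.408 = 775 — total 1265
Group 2: 4550 × 0.948 = 4313
Group 3: 4100 × 0.946 = 3879
Group 4: 8200 × 0.939 = 7700
Group 5: 2050 × 0.949 = 1945
Group 6: 1900 × 0.939 + 2450 × 0.628 = 1784 + 1539 = 3323
Net migration: Group 4 + 290 → 7990; Group 6 + 475 → 3798
→ [1265, 4313, 3879, 7990, 1945, 3798]
— Period 2 —
Births: 7990 × 0.239 = 1910  |  1945 × 0.408 = 794 — total 2704
Group 2: 1265 × 0.948 = 1199
Group 3: 4313 × 0.946 = 4080
Group 4: 3879 × 0.939 = 3642
Group 5: 7990 × 0.949 = 7583
Group 6: 1945 × 0.939 + 3798 × 0.628 = 1826 + 2385 = 4211
Net migration: Group 4 + 290 → 3932; Group 6 + 475 → 4686
→ [2704, 1199, 4080, 3932, 7583, 4686]
— Period 3 —
Births: 3932 × 0.239 = 940  |  7583 × 0.408 = 3094 — total 4034
Group 2: 2704 × 0.948 = 2563
Group 3: 1199 × 0.946 = 1134
Group 4: 4080 × 0.939 = 3831
Group 5: 3932 × 0.949 = 3731
Group 6: 7583 × 0.939 + 4686 × 0.628 = 7120 + 2943 = 10063
Net migration: Group 4 + 290 → 4121; Group 6 + 475 → 10538
→ [4034, 2563, 1134, 4121, 3731, 10538]
— Period 4 —
Births: 4121 × 0.239 = 985  |  3731 × 0.408 = 1522 — total 2507
Group 2: 4034 × 0.948 = 3824
Group 3: 2563 × 0.946 = 2425
Group 4: 1134 × 0.939 = 1065
Group 5: 4121 × 0.949 = 3911
Group 6: 3731 × 0.939 + 10538 × 0.628 = 3503 + 6618 = 10121
Net migration: Group 4 + 290 → 1355; Group 6 + 475 → 10596
→ [2507, 3824, 2425, 1355, 3911, 10596]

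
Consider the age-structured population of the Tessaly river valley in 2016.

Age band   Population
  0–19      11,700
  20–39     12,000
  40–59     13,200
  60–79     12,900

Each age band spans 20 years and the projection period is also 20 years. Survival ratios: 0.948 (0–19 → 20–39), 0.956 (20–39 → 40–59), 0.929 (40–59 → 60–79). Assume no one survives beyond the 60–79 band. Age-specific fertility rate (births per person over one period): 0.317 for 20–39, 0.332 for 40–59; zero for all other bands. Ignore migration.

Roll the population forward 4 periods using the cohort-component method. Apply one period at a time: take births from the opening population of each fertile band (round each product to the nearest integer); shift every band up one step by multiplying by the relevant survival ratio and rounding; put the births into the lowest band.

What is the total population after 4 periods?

— Period 1 —
Births: 12000 × 0.317 = 3804  |  13200 × 0.332 = 4382 → 8186
20–39: 11700 × 0.948 = 11092
40–59: 12000 × 0.956 = 11472
60–79: 13200 × 0.929 = 12263
Giving 8186 / 11092 / 11472 / 12263.
— Period 2 —
Births: 11092 × 0.317 = 3516  |  11472 × 0.332 = 3809 → 7325
20–39: 8186 × 0.948 = 7760
40–59: 11092 × 0.956 = 10604
60–79: 11472 × 0.929 = 10657
Giving 7325 / 7760 / 10604 / 10657.
— Period 3 —
Births: 7760 × 0.317 = 2460  |  10604 × 0.332 = 3521 → 5981
20–39: 7325 × 0.948 = 6944
40–59: 7760 × 0.956 = 7419
60–79: 10604 × 0.929 = 9851
Giving 5981 / 6944 / 7419 / 9851.
— Period 4 —
Births: 6944 × 0.317 = 2201  |  7419 × 0.332 = 2463 → 4664
20–39: 5981 × 0.948 = 5670
40–59: 6944 × 0.956 = 6638
60–79: 7419 × 0.929 = 6892
Giving 4664 / 5670 / 6638 / 6892.
Total after period 4: 4664 + 5670 + 6638 + 6892 = 23864

23864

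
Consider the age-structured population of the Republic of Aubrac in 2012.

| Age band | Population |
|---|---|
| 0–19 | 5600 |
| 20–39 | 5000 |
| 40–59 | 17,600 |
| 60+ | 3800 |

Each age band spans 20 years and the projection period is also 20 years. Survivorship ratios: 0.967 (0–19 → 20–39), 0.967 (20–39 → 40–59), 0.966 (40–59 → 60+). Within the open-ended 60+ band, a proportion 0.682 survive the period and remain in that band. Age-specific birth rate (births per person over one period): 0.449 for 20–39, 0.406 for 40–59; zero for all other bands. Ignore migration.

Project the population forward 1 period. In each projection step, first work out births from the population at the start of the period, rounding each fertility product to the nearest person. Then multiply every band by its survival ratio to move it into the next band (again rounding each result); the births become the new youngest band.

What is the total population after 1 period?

39235

(Groups numbered youngest = 1 to oldest = 4.)
[period 1]
Births: 5000 × 0.449 = 2245  |  17600 × 0.406 = 7146 → 9391
Group 2: 5600 × 0.967 = 5415
Group 3: 5000 × 0.967 = 4835
Group 4: 17600 × 0.966 + 3800 × 0.682 = 17002 + 2592 = 19594
End of period: [9391, 5415, 4835, 19594]
Total after period 1: 9391 + 5415 + 4835 + 19594 = 39235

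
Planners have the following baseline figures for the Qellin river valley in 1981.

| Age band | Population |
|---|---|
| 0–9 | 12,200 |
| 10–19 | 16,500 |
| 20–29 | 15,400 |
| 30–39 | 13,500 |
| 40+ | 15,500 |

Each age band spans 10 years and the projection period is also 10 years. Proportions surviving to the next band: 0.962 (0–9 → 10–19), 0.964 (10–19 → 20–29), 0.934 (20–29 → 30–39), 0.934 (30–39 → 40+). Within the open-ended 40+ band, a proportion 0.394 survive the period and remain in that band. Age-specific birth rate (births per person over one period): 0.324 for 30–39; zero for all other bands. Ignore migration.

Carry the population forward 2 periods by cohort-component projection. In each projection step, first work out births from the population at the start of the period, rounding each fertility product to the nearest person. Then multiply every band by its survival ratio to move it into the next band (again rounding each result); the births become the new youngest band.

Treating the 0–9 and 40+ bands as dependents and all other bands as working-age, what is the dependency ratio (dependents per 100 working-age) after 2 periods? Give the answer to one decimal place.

Period 1:
Births: 13500 × 0.324 = 4374
10–19: 12200 × 0.962 = 11736
20–29: 16500 × 0.964 = 15906
30–39: 15400 × 0.934 = 14384
40+: 13500 × 0.934 + 15500 × 0.394 = 12609 + 6107 = 18716
Giving 4374 / 11736 / 15906 / 14384 / 18716.
Period 2:
Births: 14384 × 0.324 = 4660
10–19: 4374 × 0.962 = 4208
20–29: 11736 × 0.964 = 11314
30–39: 15906 × 0.934 = 14856
40+: 14384 × 0.934 + 18716 × 0.394 = 13435 + 7374 = 20809
Giving 4660 / 4208 / 11314 / 14856 / 20809.
Dependents (band 0–9 + band 40+) = 4660 + 20809 = 25469; working-age = 30378; ratio = 25469/30378 × 100 = 83.8

83.8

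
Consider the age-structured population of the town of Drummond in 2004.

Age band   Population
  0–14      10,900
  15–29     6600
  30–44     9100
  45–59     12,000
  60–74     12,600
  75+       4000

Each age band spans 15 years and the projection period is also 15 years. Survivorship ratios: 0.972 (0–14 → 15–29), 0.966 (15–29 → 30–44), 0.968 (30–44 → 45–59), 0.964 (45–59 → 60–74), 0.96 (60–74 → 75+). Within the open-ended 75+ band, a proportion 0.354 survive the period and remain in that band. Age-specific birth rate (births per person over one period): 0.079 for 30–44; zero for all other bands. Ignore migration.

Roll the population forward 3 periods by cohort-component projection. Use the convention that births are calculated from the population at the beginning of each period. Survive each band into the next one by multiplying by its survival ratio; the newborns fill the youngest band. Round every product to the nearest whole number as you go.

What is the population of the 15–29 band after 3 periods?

Let band 1 be 0–14 through band 6 = 75+.
Period 1:
Births: 9100 × 0.079 = 719
Band 2: 10900 × 0.972 = 10595
Band 3: 6600 × 0.966 = 6376
Band 4: 9100 × 0.968 = 8809
Band 5: 12000 × 0.964 = 11568
Band 6: 12600 × 0.96 + 4000 × 0.354 = 12096 + 1416 = 13512
Giving 719 / 10595 / 6376 / 8809 / 11568 / 13512.
Period 2:
Births: 6376 × 0.079 = 504
Band 2: 719 × 0.972 = 699
Band 3: 10595 × 0.966 = 10235
Band 4: 6376 × 0.968 = 6172
Band 5: 8809 × 0.964 = 8492
Band 6: 11568 × 0.96 + 13512 × 0.354 = 11105 + 4783 = 15888
Giving 504 / 699 / 10235 / 6172 / 8492 / 15888.
Period 3:
Births: 10235 × 0.079 = 809
Band 2: 504 × 0.972 = 490
Band 3: 699 × 0.966 = 675
Band 4: 10235 × 0.968 = 9907
Band 5: 6172 × 0.964 = 5950
Band 6: 8492 × 0.96 + 15888 × 0.354 = 8152 + 5624 = 13776
Giving 809 / 490 / 675 / 9907 / 5950 / 13776.

490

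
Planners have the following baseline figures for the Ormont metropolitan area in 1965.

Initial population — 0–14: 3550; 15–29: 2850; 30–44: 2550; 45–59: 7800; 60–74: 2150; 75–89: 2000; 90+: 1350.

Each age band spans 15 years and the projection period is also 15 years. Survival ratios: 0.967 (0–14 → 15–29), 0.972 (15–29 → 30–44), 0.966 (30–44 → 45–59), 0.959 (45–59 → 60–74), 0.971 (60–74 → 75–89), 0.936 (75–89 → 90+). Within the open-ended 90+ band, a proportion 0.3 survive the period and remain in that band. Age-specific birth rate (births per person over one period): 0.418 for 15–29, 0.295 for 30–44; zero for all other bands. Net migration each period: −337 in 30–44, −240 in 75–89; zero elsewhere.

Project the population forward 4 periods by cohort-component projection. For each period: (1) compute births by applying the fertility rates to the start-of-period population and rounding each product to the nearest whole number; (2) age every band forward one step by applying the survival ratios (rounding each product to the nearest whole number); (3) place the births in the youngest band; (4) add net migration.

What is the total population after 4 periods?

14889

Call the groups 1 to 7, youngest first.
After projecting period 1:
Births: 2850 * 0.418 = 1191  |  2550 * 0.295 = 752 — total 1943
Group 2: 3550 * 0.967 = 3433
Group 3: 2850 * 0.972 = 2770
Group 4: 2550 * 0.966 = 2463
Group 5: 7800 * 0.959 = 7480
Group 6: 2150 * 0.971 = 2088
Group 7: 2000 * 0.936 + 1350 * 0.3 = 1872 + 405 = 2277
Net migration: Group 3 − 337 → 2433; Group 6 − 240 → 1848
End of period: [1943, 3433, 2433, 2463, 7480, 1848, 2277]
After projecting period 2:
Births: 3433 * 0.418 = 1435  |  2433 * 0.295 = 718 — total 2153
Group 2: 1943 * 0.967 = 1879
Group 3: 3433 * 0.972 = 3337
Group 4: 2433 * 0.966 = 2350
Group 5: 2463 * 0.959 = 2362
Group 6: 7480 * 0.971 = 7263
Group 7: 1848 * 0.936 + 2277 * 0.3 = 1730 + 683 = 2413
Net migration: Group 3 − 337 → 3000; Group 6 − 240 → 7023
End of period: [2153, 1879, 3000, 2350, 2362, 7023, 2413]
After projecting period 3:
Births: 1879 * 0.418 = 785  |  3000 * 0.295 = 885 — total 1670
Group 2: 2153 * 0.967 = 2082
Group 3: 1879 * 0.972 = 1826
Group 4: 3000 * 0.966 = 2898
Group 5: 2350 * 0.959 = 2254
Group 6: 2362 * 0.971 = 2294
Group 7: 7023 * 0.936 + 2413 * 0.3 = 6574 + 724 = 7298
Net migration: Group 3 − 337 → 1489; Group 6 − 240 → 2054
End of period: [1670, 2082, 1489, 2898, 2254, 2054, 7298]
After projecting period 4:
Births: 2082 * 0.418 = 870  |  1489 * 0.295 = 439 — total 1309
Group 2: 1670 * 0.967 = 1615
Group 3: 2082 * 0.972 = 2024
Group 4: 1489 * 0.966 = 1438
Group 5: 2898 * 0.959 = 2779
Group 6: 2254 * 0.971 = 2189
Group 7: 2054 * 0.936 + 7298 * 0.3 = 1923 + 2189 = 4112
Net migration: Group 3 − 337 → 1687; Group 6 − 240 → 1949
End of period: [1309, 1615, 1687, 1438, 2779, 1949, 4112]
Total after period 4: 1309 + 1615 + 1687 + 1438 + 2779 + 1949 + 4112 = 14889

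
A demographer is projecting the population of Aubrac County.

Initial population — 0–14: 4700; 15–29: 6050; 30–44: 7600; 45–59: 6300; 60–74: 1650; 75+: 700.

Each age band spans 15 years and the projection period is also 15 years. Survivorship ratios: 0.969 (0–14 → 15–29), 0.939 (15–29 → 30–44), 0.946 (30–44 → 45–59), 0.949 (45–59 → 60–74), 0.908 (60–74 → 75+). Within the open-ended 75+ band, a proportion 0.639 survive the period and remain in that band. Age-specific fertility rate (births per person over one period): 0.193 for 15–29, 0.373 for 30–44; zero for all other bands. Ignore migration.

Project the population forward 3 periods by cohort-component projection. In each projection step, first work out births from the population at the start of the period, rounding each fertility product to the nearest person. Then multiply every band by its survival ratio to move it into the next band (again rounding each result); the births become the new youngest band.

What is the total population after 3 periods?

After projecting period 1:
Births: 6050 × 0.193 = 1168 ; 7600 × 0.373 = 2835 → 4003
15–29: 4700 × 0.969 = 4554
30–44: 6050 × 0.939 = 5681
45–59: 7600 × 0.946 = 7190
60–74: 6300 × 0.949 = 5979
75+: 1650 × 0.908 + 700 × 0.639 = 1498 + 447 = 1945
End of period: [4003, 4554, 5681, 7190, 5979, 1945]
After projecting period 2:
Births: 4554 × 0.193 = 879 ; 5681 × 0.373 = 2119 → 2998
15–29: 4003 × 0.969 = 3879
30–44: 4554 × 0.939 = 4276
45–59: 5681 × 0.946 = 5374
60–74: 7190 × 0.949 = 6823
75+: 5979 × 0.908 + 1945 × 0.639 = 5429 + 1243 = 6672
End of period: [2998, 3879, 4276, 5374, 6823, 6672]
After projecting period 3:
Births: 3879 × 0.193 = 749 ; 4276 × 0.373 = 1595 → 2344
15–29: 2998 × 0.969 = 2905
30–44: 3879 × 0.939 = 3642
45–59: 4276 × 0.946 = 4045
60–74: 5374 × 0.949 = 5100
75+: 6823 × 0.908 + 6672 × 0.639 = 6195 + 4263 = 10458
End of period: [2344, 2905, 3642, 4045, 5100, 10458]
Total after period 3: 2344 + 2905 + 3642 + 4045 + 5100 + 10458 = 28494

28494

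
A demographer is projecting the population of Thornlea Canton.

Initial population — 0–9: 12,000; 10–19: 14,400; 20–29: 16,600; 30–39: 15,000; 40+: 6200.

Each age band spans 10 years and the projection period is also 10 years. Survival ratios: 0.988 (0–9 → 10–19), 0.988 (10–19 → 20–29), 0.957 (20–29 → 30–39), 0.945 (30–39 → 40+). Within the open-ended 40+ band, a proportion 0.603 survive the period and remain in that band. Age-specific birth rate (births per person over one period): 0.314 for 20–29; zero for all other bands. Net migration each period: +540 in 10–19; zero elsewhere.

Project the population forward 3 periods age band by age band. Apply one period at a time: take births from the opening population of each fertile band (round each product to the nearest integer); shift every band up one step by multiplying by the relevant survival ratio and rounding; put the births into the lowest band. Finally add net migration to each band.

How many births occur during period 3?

Period 1:
Births: 16600 * 0.314 = 5212
10–19: 12000 * 0.988 = 11856
20–29: 14400 * 0.988 = 14227
30–39: 16600 * 0.957 = 15886
40+: 15000 * 0.945 + 6200 * 0.603 = 14175 + 3739 = 17914
Net migration: 10–19 + 540 → 12396
Giving 5212 / 12396 / 14227 / 15886 / 17914.
Period 2:
Births: 14227 * 0.314 = 4467
10–19: 5212 * 0.988 = 5149
20–29: 12396 * 0.988 = 12247
30–39: 14227 * 0.957 = 13615
40+: 15886 * 0.945 + 17914 * 0.603 = 15012 + 10802 = 25814
Net migration: 10–19 + 540 → 5689
Giving 4467 / 5689 / 12247 / 13615 / 25814.
Period 3:
Births: 12247 * 0.314 = 3846
10–19: 4467 * 0.988 = 4413
20–29: 5689 * 0.988 = 5621
30–39: 12247 * 0.957 = 11720
40+: 13615 * 0.945 + 25814 * 0.603 = 12866 + 15566 = 28432
Net migration: 10–19 + 540 → 4953
Giving 3846 / 4953 / 5621 / 11720 / 28432.

3846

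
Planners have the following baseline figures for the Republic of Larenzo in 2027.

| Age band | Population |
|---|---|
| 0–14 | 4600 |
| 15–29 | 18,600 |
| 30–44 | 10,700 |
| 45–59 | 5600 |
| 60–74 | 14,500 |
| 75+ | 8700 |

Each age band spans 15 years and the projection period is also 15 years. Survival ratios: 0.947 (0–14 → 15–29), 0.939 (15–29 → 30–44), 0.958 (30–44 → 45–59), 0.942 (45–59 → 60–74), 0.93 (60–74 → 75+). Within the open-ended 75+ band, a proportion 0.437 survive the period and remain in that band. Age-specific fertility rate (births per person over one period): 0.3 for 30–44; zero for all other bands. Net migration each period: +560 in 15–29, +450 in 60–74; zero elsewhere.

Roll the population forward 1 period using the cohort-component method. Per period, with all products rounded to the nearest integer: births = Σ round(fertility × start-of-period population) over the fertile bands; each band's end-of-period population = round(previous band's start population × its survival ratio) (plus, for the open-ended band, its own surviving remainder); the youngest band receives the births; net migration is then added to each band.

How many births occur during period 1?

3210

Period 1:
Births: 10700 * 0.3 = 3210
15–29: 4600 * 0.947 = 4356
30–44: 18600 * 0.939 = 17465
45–59: 10700 * 0.958 = 10251
60–74: 5600 * 0.942 = 5275
75+: 14500 * 0.93 + 8700 * 0.437 = 13485 + 3802 = 17287
Net migration: 15–29 + 560 → 4916; 60–74 + 450 → 5725
End of period: [3210, 4916, 17465, 10251, 5725, 17287]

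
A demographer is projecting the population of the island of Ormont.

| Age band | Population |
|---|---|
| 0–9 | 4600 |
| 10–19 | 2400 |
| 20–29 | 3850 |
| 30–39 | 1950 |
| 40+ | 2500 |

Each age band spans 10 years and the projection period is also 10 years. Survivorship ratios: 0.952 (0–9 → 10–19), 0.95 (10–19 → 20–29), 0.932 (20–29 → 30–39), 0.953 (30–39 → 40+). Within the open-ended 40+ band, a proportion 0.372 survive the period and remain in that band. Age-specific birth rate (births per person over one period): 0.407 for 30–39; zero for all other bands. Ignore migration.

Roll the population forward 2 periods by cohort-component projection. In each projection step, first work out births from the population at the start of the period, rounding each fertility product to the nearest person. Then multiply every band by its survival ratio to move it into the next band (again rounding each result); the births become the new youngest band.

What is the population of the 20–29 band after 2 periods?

[period 1]
Births: 1950 × 0.407 = 794
10–19: 4600 × 0.952 = 4379
20–29: 2400 × 0.95 = 2280
30–39: 3850 × 0.932 = 3588
40+: 1950 × 0.953 + 2500 × 0.372 = 1858 + 930 = 2788
End of period: [794, 4379, 2280, 3588, 2788]
[period 2]
Births: 3588 × 0.407 = 1460
10–19: 794 × 0.952 = 756
20–29: 4379 × 0.95 = 4160
30–39: 2280 × 0.932 = 2125
40+: 3588 × 0.953 + 2788 × 0.372 = 3419 + 1037 = 4456
End of period: [1460, 756, 4160, 2125, 4456]

4160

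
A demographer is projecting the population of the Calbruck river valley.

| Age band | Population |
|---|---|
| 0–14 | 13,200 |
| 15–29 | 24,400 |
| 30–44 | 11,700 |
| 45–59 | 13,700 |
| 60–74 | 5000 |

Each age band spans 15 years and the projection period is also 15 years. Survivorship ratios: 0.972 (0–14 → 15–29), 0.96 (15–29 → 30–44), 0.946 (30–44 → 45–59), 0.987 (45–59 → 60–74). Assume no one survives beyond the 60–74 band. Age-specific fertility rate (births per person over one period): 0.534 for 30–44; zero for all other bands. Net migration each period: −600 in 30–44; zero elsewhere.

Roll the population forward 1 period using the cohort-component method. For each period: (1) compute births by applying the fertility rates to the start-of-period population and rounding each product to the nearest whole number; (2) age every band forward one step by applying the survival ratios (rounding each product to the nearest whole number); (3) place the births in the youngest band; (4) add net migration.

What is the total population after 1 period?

66492

Numbering the bands 1..5 from youngest to oldest:
— Period 1 —
Births: 11700 × 0.534 = 6248
Band 2: 13200 × 0.972 = 12830
Band 3: 24400 × 0.96 = 23424
Band 4: 11700 × 0.946 = 11068
Band 5: 13700 × 0.987 = 13522
Net migration: Band 3 − 600 → 22824
End of period: [6248, 12830, 22824, 11068, 13522]
Total after period 1: 6248 + 12830 + 22824 + 11068 + 13522 = 66492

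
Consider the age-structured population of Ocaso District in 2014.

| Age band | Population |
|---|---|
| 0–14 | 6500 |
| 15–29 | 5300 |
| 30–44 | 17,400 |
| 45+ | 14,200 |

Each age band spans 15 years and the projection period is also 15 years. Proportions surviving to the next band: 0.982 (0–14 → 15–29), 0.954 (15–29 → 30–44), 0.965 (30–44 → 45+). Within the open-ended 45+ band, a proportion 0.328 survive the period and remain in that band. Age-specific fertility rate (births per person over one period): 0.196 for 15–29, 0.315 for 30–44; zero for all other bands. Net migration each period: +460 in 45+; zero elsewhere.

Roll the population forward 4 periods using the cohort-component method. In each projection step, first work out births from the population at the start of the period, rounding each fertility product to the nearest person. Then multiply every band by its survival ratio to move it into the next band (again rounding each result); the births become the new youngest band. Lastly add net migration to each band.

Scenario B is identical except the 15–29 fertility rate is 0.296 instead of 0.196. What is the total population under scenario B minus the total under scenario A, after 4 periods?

2479

[period 1]
Births: 5300 × 0.196 = 1039  |  17400 × 0.315 = 5481 — total 6520
15–29: 6500 × 0.982 = 6383
30–44: 5300 × 0.954 = 5056
45+: 17400 × 0.965 + 14200 × 0.328 = 16791 + 4658 = 21449
Net migration: 45+ + 460 → 21909
→ [6520, 6383, 5056, 21909]
[period 2]
Births: 6383 × 0.196 = 1251  |  5056 × 0.315 = 1593 — total 2844
15–29: 6520 × 0.982 = 6403
30–44: 6383 × 0.954 = 6089
45+: 5056 × 0.965 + 21909 × 0.328 = 4879 + 7186 = 12065
Net migration: 45+ + 460 → 12525
→ [2844, 6403, 6089, 12525]
[period 3]
Births: 6403 × 0.196 = 1255  |  6089 × 0.315 = 1918 — total 3173
15–29: 2844 × 0.982 = 2793
30–44: 6403 × 0.954 = 6108
45+: 6089 × 0.965 + 12525 × 0.328 = 5876 + 4108 = 9984
Net migration: 45+ + 460 → 10444
→ [3173, 2793, 6108, 10444]
[period 4]
Births: 2793 × 0.196 = 547  |  6108 × 0.315 = 1924 — total 2471
15–29: 3173 × 0.982 = 3116
30–44: 2793 × 0.954 = 2665
45+: 6108 × 0.965 + 10444 × 0.328 = 5894 + 3426 = 9320
Net migration: 45+ + 460 → 9780
→ [2471, 3116, 2665, 9780]
Scenario A total after 4 periods: 18032
Scenario B projection —
[period 1]
Births: 5300 × 0.296 = 1569  |  17400 × 0.315 = 5481 — total 7050
15–29: 6500 × 0.982 = 6383
30–44: 5300 × 0.954 = 5056
45+: 17400 × 0.965 + 14200 × 0.328 = 16791 + 4658 = 21449
Net migration: 45+ + 460 → 21909
→ [7050, 6383, 5056, 21909]
[period 2]
Births: 6383 × 0.296 = 1889  |  5056 × 0.315 = 1593 — total 3482
15–29: 7050 × 0.982 = 6923
30–44: 6383 × 0.954 = 6089
45+: 5056 × 0.965 + 21909 × 0.328 = 4879 + 7186 = 12065
Net migration: 45+ + 460 → 12525
→ [3482, 6923, 6089, 12525]
[period 3]
Births: 6923 × 0.296 = 2049  |  6089 × 0.315 = 1918 — total 3967
15–29: 3482 × 0.982 = 3419
30–44: 6923 × 0.954 = 6605
45+: 6089 × 0.965 + 12525 × 0.328 = 5876 + 4108 = 9984
Net migration: 45+ + 460 → 10444
→ [3967, 3419, 6605, 10444]
[period 4]
Births: 3419 × 0.296 = 1012  |  6605 × 0.315 = 2081 — total 3093
15–29: 3967 × 0.982 = 3896
30–44: 3419 × 0.954 = 3262
45+: 6605 × 0.965 + 10444 × 0.328 = 6374 + 3426 = 9800
Net migration: 45+ + 460 → 10260
→ [3093, 3896, 3262, 10260]
Scenario B total after 4 periods: 20511
Difference B − A = 20511 − 18032 = 2479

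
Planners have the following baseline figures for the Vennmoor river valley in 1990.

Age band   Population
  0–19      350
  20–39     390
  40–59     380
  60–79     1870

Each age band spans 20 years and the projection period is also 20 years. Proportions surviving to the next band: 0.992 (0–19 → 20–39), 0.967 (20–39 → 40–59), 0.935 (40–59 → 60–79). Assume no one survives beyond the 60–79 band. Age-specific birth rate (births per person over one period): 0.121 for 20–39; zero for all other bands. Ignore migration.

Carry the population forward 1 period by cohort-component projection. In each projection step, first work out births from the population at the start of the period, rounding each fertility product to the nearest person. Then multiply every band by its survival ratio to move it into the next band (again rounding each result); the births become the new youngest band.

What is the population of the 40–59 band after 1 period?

(Groups numbered youngest = 1 to oldest = 4.)
[period 1]
Births: 390 × 0.121 = 47
Group 2: 350 × 0.992 = 347
Group 3: 390 × 0.967 = 377
Group 4: 380 × 0.935 = 355
Population now: 0–19=47, 20–39=347, 40–59=377, 60–79=355

377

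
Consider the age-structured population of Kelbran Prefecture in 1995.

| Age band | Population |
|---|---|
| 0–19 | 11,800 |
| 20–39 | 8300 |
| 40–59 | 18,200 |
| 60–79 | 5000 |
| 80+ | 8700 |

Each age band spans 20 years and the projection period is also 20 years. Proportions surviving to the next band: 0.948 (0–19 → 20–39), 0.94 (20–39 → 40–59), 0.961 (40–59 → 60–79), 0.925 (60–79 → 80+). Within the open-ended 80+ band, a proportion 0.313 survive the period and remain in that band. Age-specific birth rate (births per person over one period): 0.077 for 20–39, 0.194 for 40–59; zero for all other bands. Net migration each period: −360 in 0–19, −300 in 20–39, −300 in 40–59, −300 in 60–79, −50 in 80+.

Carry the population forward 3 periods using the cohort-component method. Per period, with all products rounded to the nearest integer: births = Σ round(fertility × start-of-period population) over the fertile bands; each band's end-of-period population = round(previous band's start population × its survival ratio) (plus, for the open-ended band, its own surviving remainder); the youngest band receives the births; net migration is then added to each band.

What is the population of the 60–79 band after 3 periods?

9246

Period 1.
Births: 8300 * 0.077 = 639, 18200 * 0.194 = 3531 → 4170
20–39: 11800 * 0.948 = 11186
40–59: 8300 * 0.94 = 7802
60–79: 18200 * 0.961 = 17490
80+: 5000 * 0.925 + 8700 * 0.313 = 4625 + 2723 = 7348
Net migration: 0–19 − 360 → 3810; 20–39 − 300 → 10886; 40–59 − 300 → 7502; 60–79 − 300 → 17190; 80+ − 50 → 7298
→ [3810, 10886, 7502, 17190, 7298]
Period 2.
Births: 10886 * 0.077 = 838, 7502 * 0.194 = 1455 → 2293
20–39: 3810 * 0.948 = 3612
40–59: 10886 * 0.94 = 10233
60–79: 7502 * 0.961 = 7209
80+: 17190 * 0.925 + 7298 * 0.313 = 15901 + 2284 = 18185
Net migration: 0–19 − 360 → 1933; 20–39 − 300 → 3312; 40–59 − 300 → 9933; 60–79 − 300 → 6909; 80+ − 50 → 18135
→ [1933, 3312, 9933, 6909, 18135]
Period 3.
Births: 3312 * 0.077 = 255, 9933 * 0.194 = 1927 → 2182
20–39: 1933 * 0.948 = 1832
40–59: 3312 * 0.94 = 3113
60–79: 9933 * 0.961 = 9546
80+: 6909 * 0.925 + 18135 * 0.313 = 6391 + 5676 = 12067
Net migration: 0–19 − 360 → 1822; 20–39 − 300 → 1532; 40–59 − 300 → 2813; 60–79 − 300 → 9246; 80+ − 50 → 12017
→ [1822, 1532, 2813, 9246, 12017]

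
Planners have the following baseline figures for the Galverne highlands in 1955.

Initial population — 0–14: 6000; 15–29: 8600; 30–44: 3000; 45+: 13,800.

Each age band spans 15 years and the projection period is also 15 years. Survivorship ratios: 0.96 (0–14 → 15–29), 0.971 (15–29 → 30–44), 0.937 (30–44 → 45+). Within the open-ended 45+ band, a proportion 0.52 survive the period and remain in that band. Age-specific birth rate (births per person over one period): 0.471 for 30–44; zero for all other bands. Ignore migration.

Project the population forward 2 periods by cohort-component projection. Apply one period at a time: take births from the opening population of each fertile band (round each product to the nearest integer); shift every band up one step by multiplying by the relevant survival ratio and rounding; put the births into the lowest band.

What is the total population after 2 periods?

Period 1.
Births: 3000 × 0.471 = 1413
15–29: 6000 × 0.96 = 5760
30–44: 8600 × 0.971 = 8351
45+: 3000 × 0.937 + 13800 × 0.52 = 2811 + 7176 = 9987
Population now: 0–14=1413, 15–29=5760, 30–44=8351, 45+=9987
Period 2.
Births: 8351 × 0.471 = 3933
15–29: 1413 × 0.96 = 1356
30–44: 5760 × 0.971 = 5593
45+: 8351 × 0.937 + 9987 × 0.52 = 7825 + 5193 = 13018
Population now: 0–14=3933, 15–29=1356, 30–44=5593, 45+=13018
Total after period 2: 3933 + 1356 + 5593 + 13018 = 23900

23900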